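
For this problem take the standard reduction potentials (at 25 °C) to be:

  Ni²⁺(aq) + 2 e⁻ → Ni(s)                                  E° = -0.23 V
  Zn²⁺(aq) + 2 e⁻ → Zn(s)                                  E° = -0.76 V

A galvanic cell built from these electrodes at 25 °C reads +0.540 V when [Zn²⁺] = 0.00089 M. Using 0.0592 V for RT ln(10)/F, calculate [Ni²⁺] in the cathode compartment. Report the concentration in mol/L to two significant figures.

0.0019 M

Ni²⁺/Ni is the cathode, Zn²⁺/Zn the anode: E°cell = +0.53 V, n = 2.
Overall reaction: Ni²⁺(aq) + Zn(s) → Ni(s) + Zn²⁺(aq); Q = [Zn²⁺]^1/[Ni²⁺]^1.
From E = E° − (0.0592/n) log Q: log Q = (E° − E)·n/0.0592 = (+0.53 − (+0.540))·2/0.0592 = -0.3378.
So 1·log[Ni²⁺] = 1·log(0.00089) − log Q = -3.0506 − (-0.3378) = -2.7128; [Ni²⁺] = 10^(-2.7128) ≈ 0.0019 M.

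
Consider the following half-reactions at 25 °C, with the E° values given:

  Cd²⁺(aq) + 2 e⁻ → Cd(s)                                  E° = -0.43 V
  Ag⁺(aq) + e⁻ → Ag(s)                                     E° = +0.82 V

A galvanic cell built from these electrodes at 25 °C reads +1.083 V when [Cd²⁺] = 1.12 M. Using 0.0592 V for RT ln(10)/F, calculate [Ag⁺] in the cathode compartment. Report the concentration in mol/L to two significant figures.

0.0016 M

Ag⁺/Ag is the cathode, Cd²⁺/Cd the anode: E°cell = +1.25 V, n = 2.
Overall reaction: 2 Ag⁺(aq) + Cd(s) → 2 Ag(s) + Cd²⁺(aq); Q = [Cd²⁺]^1/[Ag⁺]^2.
From E = E° − (0.0592/n) log Q: log Q = (E° − E)·n/0.0592 = (+1.25 − (+1.083))·2/0.0592 = 5.6419.
So 2·log[Ag⁺] = 1·log(1.12) − log Q = 0.0492 − (5.6419) = -5.5927; log[Ag⁺] = -5.5927 / 2 = -2.7963; [Ag⁺] = 10^(-2.7963) ≈ 0.0016 M.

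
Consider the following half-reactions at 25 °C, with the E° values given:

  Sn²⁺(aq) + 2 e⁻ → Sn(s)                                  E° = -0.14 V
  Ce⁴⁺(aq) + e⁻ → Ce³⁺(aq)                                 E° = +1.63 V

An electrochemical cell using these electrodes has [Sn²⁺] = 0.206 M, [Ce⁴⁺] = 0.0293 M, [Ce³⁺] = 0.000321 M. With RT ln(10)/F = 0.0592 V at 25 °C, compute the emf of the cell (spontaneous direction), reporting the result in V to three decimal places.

Ce⁴⁺/Ce³⁺ is the cathode (higher E°), Sn²⁺/Sn the anode: E°cell = +1.63 − (-0.14) = +1.77 V, n = 2.
Overall: 2 Ce⁴⁺(aq) + Sn(s) → 2 Ce³⁺(aq) + Sn²⁺(aq)
Q = [Ce³⁺]^2·[Sn²⁺] / ([Ce⁴⁺]^2); log Q = -4.607.
E = E° − (0.0592/n) log Q = +1.77 − (0.0592/2)(-4.607) = +1.906 V.

+1.906 V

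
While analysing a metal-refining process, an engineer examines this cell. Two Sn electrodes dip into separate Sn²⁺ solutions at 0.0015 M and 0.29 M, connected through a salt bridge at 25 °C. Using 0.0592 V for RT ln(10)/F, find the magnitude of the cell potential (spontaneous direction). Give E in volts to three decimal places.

For a concentration cell E°cell = 0. The 0.29 M side is the cathode (reduction is favoured where [Sn²⁺] is higher).
With n = 2, E = −(0.0592/2) log([Sn²⁺]ₐₙ/[Sn²⁺]꜀ₐₜ) = −(0.0592/2) log(0.0015/0.29) = −(0.0592/2)(-2.286) = +0.068 V.

+0.068 V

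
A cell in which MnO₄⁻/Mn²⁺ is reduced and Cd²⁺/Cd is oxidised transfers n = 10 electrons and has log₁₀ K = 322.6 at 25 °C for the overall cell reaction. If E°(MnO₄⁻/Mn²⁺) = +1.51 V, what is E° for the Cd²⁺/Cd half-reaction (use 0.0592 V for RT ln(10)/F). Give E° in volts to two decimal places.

E°cell = (0.0592/n)·log K = (0.0592/10)(322.6) = +1.910 V.
Since MnO₄⁻/Mn²⁺ is the cathode and Cd²⁺/Cd the anode, E°cell = E°(MnO₄⁻/Mn²⁺) − E°(Cd²⁺/Cd).
So E°(Cd²⁺/Cd) = E°(MnO₄⁻/Mn²⁺) − E°cell = (+1.51) − (+1.910) = -0.40 V.

-0.40 V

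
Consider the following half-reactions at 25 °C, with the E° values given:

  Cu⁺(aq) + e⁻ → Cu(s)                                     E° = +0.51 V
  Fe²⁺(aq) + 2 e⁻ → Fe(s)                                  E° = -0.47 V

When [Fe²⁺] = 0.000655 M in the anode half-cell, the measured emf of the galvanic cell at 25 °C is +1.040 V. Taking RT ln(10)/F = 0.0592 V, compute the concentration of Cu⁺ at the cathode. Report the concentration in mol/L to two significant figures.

Cu⁺/Cu is the cathode, Fe²⁺/Fe the anode: E°cell = +0.98 V, n = 2.
Overall reaction: 2 Cu⁺(aq) + Fe(s) → 2 Cu(s) + Fe²⁺(aq); Q = [Fe²⁺]^1/[Cu⁺]^2.
From E = E° − (0.0592/n) log Q: log Q = (E° − E)·n/0.0592 = (+0.98 − (+1.040))·2/0.0592 = -2.0270.
So 2·log[Cu⁺] = 1·log(0.000655) − log Q = -3.1838 − (-2.0270) = -1.1568; log[Cu⁺] = -1.1568 / 2 = -0.5784; [Cu⁺] = 10^(-0.5784) ≈ 0.26 M.

0.26 M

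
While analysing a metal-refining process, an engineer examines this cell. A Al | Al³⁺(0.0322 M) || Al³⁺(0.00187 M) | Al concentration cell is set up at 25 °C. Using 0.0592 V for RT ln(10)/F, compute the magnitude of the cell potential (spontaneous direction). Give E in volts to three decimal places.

+0.024 V

For a concentration cell E°cell = 0. The 0.0322 M side is the cathode (reduction is favoured where [Al³⁺] is higher).
With n = 3, E = −(0.0592/3) log([Al³⁺]ₐₙ/[Al³⁺]꜀ₐₜ) = −(0.0592/3) log(0.00187/0.0322) = −(0.0592/3)(-1.236) = +0.024 V.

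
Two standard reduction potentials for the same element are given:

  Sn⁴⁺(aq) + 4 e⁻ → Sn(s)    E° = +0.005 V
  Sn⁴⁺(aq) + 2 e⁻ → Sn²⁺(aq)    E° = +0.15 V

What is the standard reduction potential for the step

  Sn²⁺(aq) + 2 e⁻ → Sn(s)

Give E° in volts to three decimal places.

Sequential free energies add, so n₃E°₃ = n₁E°₁ + n₂E°₂.
With n₃ = 4, and the known step contributing 2×(+0.15) V, the unknown satisfies 2·E° = 4×(+0.005) − 2×(+0.15) = -0.280.
E° = -0.280 / 2 = -0.140 V.

-0.140 V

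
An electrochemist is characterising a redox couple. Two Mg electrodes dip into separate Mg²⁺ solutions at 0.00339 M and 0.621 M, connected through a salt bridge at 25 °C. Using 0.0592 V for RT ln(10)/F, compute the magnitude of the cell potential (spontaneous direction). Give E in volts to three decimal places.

For a concentration cell E°cell = 0. The 0.621 M side is the cathode (reduction is favoured where [Mg²⁺] is higher).
With n = 2, E = −(0.0592/2) log([Mg²⁺]ₐₙ/[Mg²⁺]꜀ₐₜ) = −(0.0592/2) log(0.00339/0.621) = −(0.0592/2)(-2.263) = +0.067 V.

+0.067 V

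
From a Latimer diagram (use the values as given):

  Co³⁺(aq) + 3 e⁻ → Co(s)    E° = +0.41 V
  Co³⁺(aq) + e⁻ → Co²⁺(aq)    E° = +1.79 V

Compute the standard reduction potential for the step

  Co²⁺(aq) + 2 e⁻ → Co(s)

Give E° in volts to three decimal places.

Sequential free energies add, so n₃E°₃ = n₁E°₁ + n₂E°₂.
With n₃ = 3, and the known step contributing 1×(+1.79) V, the unknown satisfies 2·E° = 3×(+0.41) − 1×(+1.79) = -0.560.
E° = -0.560 / 2 = -0.280 V.

-0.280 V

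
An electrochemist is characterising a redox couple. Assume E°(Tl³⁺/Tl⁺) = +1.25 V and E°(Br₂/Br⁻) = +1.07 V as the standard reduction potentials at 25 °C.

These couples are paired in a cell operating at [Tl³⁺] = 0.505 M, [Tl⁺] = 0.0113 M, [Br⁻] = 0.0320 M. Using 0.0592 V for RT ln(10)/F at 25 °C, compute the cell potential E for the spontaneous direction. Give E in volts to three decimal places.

+0.140 V

Tl³⁺/Tl⁺ is the cathode (higher E°), Br₂/Br⁻ the anode: E°cell = +1.25 − (+1.07) = +0.18 V, n = 2.
Overall: Tl³⁺(aq) + 2 Br⁻(aq) → Tl⁺(aq) + Br₂(l)
Q = [Tl⁺] / ([Tl³⁺]·[Br⁻]^2); log Q = 1.339.
E = E° − (0.0592/n) log Q = +0.18 − (0.0592/2)(1.339) = +0.140 V.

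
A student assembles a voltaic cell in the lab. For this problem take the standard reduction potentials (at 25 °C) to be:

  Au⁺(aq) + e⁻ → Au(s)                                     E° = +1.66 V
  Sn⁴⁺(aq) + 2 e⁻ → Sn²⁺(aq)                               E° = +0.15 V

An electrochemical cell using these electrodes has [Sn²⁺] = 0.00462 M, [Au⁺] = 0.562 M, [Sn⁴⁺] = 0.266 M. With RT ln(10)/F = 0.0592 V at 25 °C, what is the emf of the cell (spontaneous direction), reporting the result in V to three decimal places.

Au⁺/Au is the cathode (higher E°), Sn⁴⁺/Sn²⁺ the anode: E°cell = +1.66 − (+0.15) = +1.51 V, n = 2.
Overall: 2 Au⁺(aq) + Sn²⁺(aq) → 2 Au(s) + Sn⁴⁺(aq)
Q = [Sn⁴⁺] / ([Au⁺]^2·[Sn²⁺]); log Q = 2.261.
E = E° − (0.0592/n) log Q = +1.51 − (0.0592/2)(2.261) = +1.443 V.

+1.443 V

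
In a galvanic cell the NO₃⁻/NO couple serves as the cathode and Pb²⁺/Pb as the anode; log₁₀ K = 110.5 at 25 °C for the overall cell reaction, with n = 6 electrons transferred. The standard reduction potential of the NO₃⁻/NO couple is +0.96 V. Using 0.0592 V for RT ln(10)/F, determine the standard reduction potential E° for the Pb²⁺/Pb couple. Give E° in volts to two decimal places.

-0.13 V

E°cell = (0.0592/n)·log K = (0.0592/6)(110.5) = +1.090 V.
Since NO₃⁻/NO is the cathode and Pb²⁺/Pb the anode, E°cell = E°(NO₃⁻/NO) − E°(Pb²⁺/Pb).
So E°(Pb²⁺/Pb) = E°(NO₃⁻/NO) − E°cell = (+0.96) − (+1.090) = -0.13 V.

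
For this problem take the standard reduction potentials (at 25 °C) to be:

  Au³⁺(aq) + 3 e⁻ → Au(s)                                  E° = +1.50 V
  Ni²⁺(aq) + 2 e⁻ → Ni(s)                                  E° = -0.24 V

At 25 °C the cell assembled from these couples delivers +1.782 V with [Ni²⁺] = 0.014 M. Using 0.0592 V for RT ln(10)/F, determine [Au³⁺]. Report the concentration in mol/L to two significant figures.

0.22 M

Au³⁺/Au is the cathode, Ni²⁺/Ni the anode: E°cell = +1.74 V, n = 6.
Overall reaction: 2 Au³⁺(aq) + 3 Ni(s) → 2 Au(s) + 3 Ni²⁺(aq); Q = [Ni²⁺]^3/[Au³⁺]^2.
From E = E° − (0.0592/n) log Q: log Q = (E° − E)·n/0.0592 = (+1.74 − (+1.782))·6/0.0592 = -4.2568.
So 2·log[Au³⁺] = 3·log(0.014) − log Q = -5.5616 − (-4.2568) = -1.3048; log[Au³⁺] = -1.3048 / 2 = -0.6524; [Au³⁺] = 10^(-0.6524) ≈ 0.22 M.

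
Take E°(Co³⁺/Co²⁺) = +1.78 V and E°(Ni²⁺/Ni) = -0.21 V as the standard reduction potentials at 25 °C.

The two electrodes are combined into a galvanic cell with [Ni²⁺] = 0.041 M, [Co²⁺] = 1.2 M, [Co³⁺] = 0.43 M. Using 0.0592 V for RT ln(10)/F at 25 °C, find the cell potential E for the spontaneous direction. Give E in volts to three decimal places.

+2.005 V

Co³⁺/Co²⁺ is the cathode (higher E°), Ni²⁺/Ni the anode: E°cell = +1.78 − (-0.21) = +1.99 V, n = 2.
Overall: 2 Co³⁺(aq) + Ni(s) → 2 Co²⁺(aq) + Ni²⁺(aq)
Q = [Co²⁺]^2·[Ni²⁺] / ([Co³⁺]^2); log Q = -0.496.
E = E° − (0.0592/n) log Q = +1.99 − (0.0592/2)(-0.496) = +2.005 V.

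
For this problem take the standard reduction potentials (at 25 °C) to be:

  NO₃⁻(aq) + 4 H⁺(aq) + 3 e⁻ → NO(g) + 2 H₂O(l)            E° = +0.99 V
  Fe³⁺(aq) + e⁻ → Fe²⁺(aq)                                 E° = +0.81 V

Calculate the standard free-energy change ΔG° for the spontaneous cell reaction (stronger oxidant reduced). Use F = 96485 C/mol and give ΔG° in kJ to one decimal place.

NO₃⁻/NO (E° = +0.99 V) is the cathode; Fe³⁺/Fe²⁺ (E° = +0.81 V) is the anode, so E°cell = +0.18 V.
Balancing electrons gives n = 3 (lcm of 3 and 1).
ΔG° = −nFE° = −(3)(96485)(+0.18) = -52,102 J = -52.1 kJ.

-52.1 kJ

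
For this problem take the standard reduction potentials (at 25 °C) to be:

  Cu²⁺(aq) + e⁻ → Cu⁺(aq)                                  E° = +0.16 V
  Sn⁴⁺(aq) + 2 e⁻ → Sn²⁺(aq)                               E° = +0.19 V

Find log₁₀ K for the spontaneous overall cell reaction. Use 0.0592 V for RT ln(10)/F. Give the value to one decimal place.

Cathode: Sn⁴⁺/Sn²⁺; anode: Cu²⁺/Cu⁺. E°cell = +0.03 V, n = 2.
log K = nE°cell / 0.0592 = (2)(+0.03) / 0.0592 = 1.0.

1.0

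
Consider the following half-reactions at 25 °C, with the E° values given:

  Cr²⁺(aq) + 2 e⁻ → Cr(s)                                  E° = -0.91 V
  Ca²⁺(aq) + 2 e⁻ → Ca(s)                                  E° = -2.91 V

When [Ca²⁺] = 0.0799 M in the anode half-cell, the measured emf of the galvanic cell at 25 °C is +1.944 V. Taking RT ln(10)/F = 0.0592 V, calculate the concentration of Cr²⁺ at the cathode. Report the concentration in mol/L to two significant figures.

Cr²⁺/Cr is the cathode, Ca²⁺/Ca the anode: E°cell = +2.00 V, n = 2.
Overall reaction: Cr²⁺(aq) + Ca(s) → Cr(s) + Ca²⁺(aq); Q = [Ca²⁺]^1/[Cr²⁺]^1.
From E = E° − (0.0592/n) log Q: log Q = (E° − E)·n/0.0592 = (+2.00 − (+1.944))·2/0.0592 = 1.8919.
So 1·log[Cr²⁺] = 1·log(0.0799) − log Q = -1.0975 − (1.8919) = -2.9894; [Cr²⁺] = 10^(-2.9894) ≈ 0.0010 M.

0.0010 M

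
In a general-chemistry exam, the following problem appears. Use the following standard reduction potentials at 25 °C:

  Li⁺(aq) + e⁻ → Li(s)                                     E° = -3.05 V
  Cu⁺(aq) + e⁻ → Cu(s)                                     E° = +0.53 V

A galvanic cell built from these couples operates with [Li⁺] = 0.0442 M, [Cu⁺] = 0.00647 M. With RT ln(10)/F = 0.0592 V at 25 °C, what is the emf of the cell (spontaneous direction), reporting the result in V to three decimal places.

+3.531 V

Cu⁺/Cu is the cathode (higher E°), Li⁺/Li the anode: E°cell = +0.53 − (-3.05) = +3.58 V, n = 1.
Overall: Cu⁺(aq) + Li(s) → Cu(s) + Li⁺(aq)
Q = [Li⁺] / ([Cu⁺]); log Q = 0.835.
E = E° − (0.0592/n) log Q = +3.58 − (0.0592/1)(0.835) = +3.531 V.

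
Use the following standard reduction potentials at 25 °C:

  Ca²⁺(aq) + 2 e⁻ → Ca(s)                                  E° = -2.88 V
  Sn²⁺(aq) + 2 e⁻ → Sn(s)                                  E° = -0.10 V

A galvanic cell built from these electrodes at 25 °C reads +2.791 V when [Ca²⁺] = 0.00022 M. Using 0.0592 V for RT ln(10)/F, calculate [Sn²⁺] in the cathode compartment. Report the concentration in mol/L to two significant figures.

0.00052 M

Sn²⁺/Sn is the cathode, Ca²⁺/Ca the anode: E°cell = +2.78 V, n = 2.
Overall reaction: Sn²⁺(aq) + Ca(s) → Sn(s) + Ca²⁺(aq); Q = [Ca²⁺]^1/[Sn²⁺]^1.
From E = E° − (0.0592/n) log Q: log Q = (E° − E)·n/0.0592 = (+2.78 − (+2.791))·2/0.0592 = -0.3716.
So 1·log[Sn²⁺] = 1·log(0.00022) − log Q = -3.6576 − (-0.3716) = -3.2860; [Sn²⁺] = 10^(-3.2860) ≈ 0.00052 M.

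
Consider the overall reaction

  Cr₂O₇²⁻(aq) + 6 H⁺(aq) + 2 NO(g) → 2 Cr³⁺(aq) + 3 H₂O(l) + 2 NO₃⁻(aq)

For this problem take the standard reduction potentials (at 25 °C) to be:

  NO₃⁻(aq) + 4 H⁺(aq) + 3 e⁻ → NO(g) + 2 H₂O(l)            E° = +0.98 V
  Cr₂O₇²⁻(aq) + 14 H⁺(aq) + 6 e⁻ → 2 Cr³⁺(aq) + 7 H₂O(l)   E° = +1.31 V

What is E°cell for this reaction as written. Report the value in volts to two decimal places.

+0.33 V

The Cr₂O₇²⁻/Cr³⁺ couple has the higher reduction potential, so it is the cathode; NO₃⁻/NO is oxidised at the anode.
E°cell = E°(cathode) − E°(anode) = (+1.31) − (+0.98) = +0.33 V.
Since E°cell > 0, the reaction is spontaneous under standard conditions.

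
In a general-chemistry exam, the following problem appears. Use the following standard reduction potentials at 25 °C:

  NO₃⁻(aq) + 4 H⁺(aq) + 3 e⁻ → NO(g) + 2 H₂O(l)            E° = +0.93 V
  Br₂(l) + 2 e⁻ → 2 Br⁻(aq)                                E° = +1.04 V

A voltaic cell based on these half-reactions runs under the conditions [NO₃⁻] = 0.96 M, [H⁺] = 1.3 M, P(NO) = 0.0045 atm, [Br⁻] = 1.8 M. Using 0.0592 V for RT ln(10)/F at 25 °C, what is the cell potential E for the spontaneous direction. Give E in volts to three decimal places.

Br₂/Br⁻ is the cathode (higher E°), NO₃⁻/NO the anode: E°cell = +1.04 − (+0.93) = +0.11 V, n = 6.
Overall: 3 Br₂(l) + 2 NO(g) + 4 H₂O(l) → 6 Br⁻(aq) + 2 NO₃⁻(aq) + 8 H⁺(aq)
Q = [Br⁻]^6·[NO₃⁻]^2·[H⁺]^8 / (P(NO)^2); log Q = 7.101.
E = E° − (0.0592/n) log Q = +0.11 − (0.0592/6)(7.101) = +0.040 V.

+0.040 V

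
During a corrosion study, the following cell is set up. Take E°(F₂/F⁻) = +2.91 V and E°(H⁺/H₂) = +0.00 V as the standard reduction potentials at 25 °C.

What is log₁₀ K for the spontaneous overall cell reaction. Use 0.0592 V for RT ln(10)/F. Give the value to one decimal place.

98.3

Cathode: F₂/F⁻; anode: H⁺/H₂. E°cell = +2.91 V, n = 2.
log K = nE°cell / 0.0592 = (2)(+2.91) / 0.0592 = 98.3.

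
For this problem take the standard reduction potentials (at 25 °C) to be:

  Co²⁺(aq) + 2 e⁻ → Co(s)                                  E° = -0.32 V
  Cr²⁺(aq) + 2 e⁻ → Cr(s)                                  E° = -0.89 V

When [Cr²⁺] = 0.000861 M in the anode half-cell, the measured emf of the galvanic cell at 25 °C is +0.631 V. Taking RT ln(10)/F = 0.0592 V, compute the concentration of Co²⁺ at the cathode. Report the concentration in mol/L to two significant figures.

0.099 M

Co²⁺/Co is the cathode, Cr²⁺/Cr the anode: E°cell = +0.57 V, n = 2.
Overall reaction: Co²⁺(aq) + Cr(s) → Co(s) + Cr²⁺(aq); Q = [Cr²⁺]^1/[Co²⁺]^1.
From E = E° − (0.0592/n) log Q: log Q = (E° − E)·n/0.0592 = (+0.57 − (+0.631))·2/0.0592 = -2.0608.
So 1·log[Co²⁺] = 1·log(0.000861) − log Q = -3.0650 − (-2.0608) = -1.0042; [Co²⁺] = 10^(-1.0042) ≈ 0.099 M.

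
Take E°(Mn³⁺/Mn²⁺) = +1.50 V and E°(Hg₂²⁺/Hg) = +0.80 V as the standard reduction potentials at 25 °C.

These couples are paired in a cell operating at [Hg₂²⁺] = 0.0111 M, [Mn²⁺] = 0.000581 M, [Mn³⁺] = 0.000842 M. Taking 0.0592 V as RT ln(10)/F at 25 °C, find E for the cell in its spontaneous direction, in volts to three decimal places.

Mn³⁺/Mn²⁺ is the cathode (higher E°), Hg₂²⁺/Hg the anode: E°cell = +1.50 − (+0.80) = +0.70 V, n = 2.
Overall: 2 Mn³⁺(aq) + 2 Hg(l) → 2 Mn²⁺(aq) + Hg₂²⁺(aq)
Q = [Mn²⁺]^2·[Hg₂²⁺] / ([Mn³⁺]^2); log Q = -2.277.
E = E° − (0.0592/n) log Q = +0.70 − (0.0592/2)(-2.277) = +0.767 V.

+0.767 V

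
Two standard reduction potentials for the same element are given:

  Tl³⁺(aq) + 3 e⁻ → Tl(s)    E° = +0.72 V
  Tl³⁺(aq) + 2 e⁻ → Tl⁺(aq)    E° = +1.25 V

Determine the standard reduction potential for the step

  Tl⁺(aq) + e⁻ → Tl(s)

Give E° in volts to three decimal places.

Sequential free energies add, so n₃E°₃ = n₁E°₁ + n₂E°₂.
With n₃ = 3, and the known step contributing 2×(+1.25) V, the unknown satisfies 1·E° = 3×(+0.72) − 2×(+1.25) = -0.340.
E° = -0.340 / 1 = -0.340 V.

-0.340 V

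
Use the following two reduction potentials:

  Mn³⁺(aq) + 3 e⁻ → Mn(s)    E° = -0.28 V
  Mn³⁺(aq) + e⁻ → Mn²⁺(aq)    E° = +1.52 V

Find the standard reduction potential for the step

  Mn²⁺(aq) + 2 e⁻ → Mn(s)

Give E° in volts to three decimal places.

-1.180 V

Sequential free energies add, so n₃E°₃ = n₁E°₁ + n₂E°₂.
With n₃ = 3, and the known step contributing 1×(+1.52) V, the unknown satisfies 2·E° = 3×(-0.28) − 1×(+1.52) = -2.360.
E° = -2.360 / 2 = -1.180 V.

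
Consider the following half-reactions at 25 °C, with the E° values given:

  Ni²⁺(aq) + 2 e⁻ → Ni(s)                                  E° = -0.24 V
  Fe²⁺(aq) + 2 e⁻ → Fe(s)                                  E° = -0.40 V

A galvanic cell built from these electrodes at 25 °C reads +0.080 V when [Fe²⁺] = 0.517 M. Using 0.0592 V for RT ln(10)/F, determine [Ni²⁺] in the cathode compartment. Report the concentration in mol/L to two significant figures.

Ni²⁺/Ni is the cathode, Fe²⁺/Fe the anode: E°cell = +0.16 V, n = 2.
Overall reaction: Ni²⁺(aq) + Fe(s) → Ni(s) + Fe²⁺(aq); Q = [Fe²⁺]^1/[Ni²⁺]^1.
From E = E° − (0.0592/n) log Q: log Q = (E° − E)·n/0.0592 = (+0.16 − (+0.080))·2/0.0592 = 2.7027.
So 1·log[Ni²⁺] = 1·log(0.517) − log Q = -0.2865 − (2.7027) = -2.9892; [Ni²⁺] = 10^(-2.9892) ≈ 0.0010 M.

0.0010 M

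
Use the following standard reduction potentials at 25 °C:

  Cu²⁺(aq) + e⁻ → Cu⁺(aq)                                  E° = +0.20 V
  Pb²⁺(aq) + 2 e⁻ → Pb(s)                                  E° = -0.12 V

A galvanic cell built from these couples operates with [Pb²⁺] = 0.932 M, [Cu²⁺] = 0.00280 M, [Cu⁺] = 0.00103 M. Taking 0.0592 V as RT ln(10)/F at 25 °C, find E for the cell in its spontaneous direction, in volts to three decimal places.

+0.347 V

Cu²⁺/Cu⁺ is the cathode (higher E°), Pb²⁺/Pb the anode: E°cell = +0.20 − (-0.12) = +0.32 V, n = 2.
Overall: 2 Cu²⁺(aq) + Pb(s) → 2 Cu⁺(aq) + Pb²⁺(aq)
Q = [Cu⁺]^2·[Pb²⁺] / ([Cu²⁺]^2); log Q = -0.899.
E = E° − (0.0592/n) log Q = +0.32 − (0.0592/2)(-0.899) = +0.347 V.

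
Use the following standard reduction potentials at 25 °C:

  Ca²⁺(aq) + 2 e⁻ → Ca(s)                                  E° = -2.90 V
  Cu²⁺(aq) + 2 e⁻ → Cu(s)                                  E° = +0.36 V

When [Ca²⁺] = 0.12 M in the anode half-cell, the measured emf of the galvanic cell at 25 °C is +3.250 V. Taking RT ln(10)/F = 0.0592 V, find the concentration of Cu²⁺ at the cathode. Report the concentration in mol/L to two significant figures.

0.055 M

Cu²⁺/Cu is the cathode, Ca²⁺/Ca the anode: E°cell = +3.26 V, n = 2.
Overall reaction: Cu²⁺(aq) + Ca(s) → Cu(s) + Ca²⁺(aq); Q = [Ca²⁺]^1/[Cu²⁺]^1.
From E = E° − (0.0592/n) log Q: log Q = (E° − E)·n/0.0592 = (+3.26 − (+3.250))·2/0.0592 = 0.3378.
So 1·log[Cu²⁺] = 1·log(0.12) − log Q = -0.9208 − (0.3378) = -1.2586; [Cu²⁺] = 10^(-1.2586) ≈ 0.055 M.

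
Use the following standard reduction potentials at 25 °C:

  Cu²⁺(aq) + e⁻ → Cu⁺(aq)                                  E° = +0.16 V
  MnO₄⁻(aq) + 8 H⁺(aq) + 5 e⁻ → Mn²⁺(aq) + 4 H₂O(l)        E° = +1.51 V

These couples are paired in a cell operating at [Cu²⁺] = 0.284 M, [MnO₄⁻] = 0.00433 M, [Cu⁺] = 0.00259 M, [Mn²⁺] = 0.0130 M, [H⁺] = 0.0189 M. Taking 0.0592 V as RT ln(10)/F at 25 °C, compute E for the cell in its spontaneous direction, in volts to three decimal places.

+1.060 V

MnO₄⁻/Mn²⁺ is the cathode (higher E°), Cu²⁺/Cu⁺ the anode: E°cell = +1.51 − (+0.16) = +1.35 V, n = 5.
Overall: MnO₄⁻(aq) + 8 H⁺(aq) + 5 Cu⁺(aq) → Mn²⁺(aq) + 4 H₂O(l) + 5 Cu²⁺(aq)
Q = [Mn²⁺]·[Cu²⁺]^5 / ([MnO₄⁻]·[H⁺]^8·[Cu⁺]^5); log Q = 24.466.
E = E° − (0.0592/n) log Q = +1.35 − (0.0592/5)(24.466) = +1.060 V.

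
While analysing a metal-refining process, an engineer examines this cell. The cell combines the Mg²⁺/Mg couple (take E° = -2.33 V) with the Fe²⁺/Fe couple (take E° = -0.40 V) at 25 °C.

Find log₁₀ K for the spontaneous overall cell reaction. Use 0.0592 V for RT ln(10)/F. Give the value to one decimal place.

65.2

Cathode: Fe²⁺/Fe; anode: Mg²⁺/Mg. E°cell = +1.93 V, n = 2.
log K = nE°cell / 0.0592 = (2)(+1.93) / 0.0592 = 65.2.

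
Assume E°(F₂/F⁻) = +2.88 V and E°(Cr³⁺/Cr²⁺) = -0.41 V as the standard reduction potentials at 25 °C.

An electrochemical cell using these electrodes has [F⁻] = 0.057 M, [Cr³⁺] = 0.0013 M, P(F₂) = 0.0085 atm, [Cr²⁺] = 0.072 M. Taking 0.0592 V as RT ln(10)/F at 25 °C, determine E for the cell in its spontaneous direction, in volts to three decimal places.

F₂/F⁻ is the cathode (higher E°), Cr³⁺/Cr²⁺ the anode: E°cell = +2.88 − (-0.41) = +3.29 V, n = 2.
Overall: F₂(g) + 2 Cr²⁺(aq) → 2 F⁻(aq) + 2 Cr³⁺(aq)
Q = [F⁻]^2·[Cr³⁺]^2 / (P(F₂)·[Cr²⁺]^2); log Q = -3.904.
E = E° − (0.0592/n) log Q = +3.29 − (0.0592/2)(-3.904) = +3.406 V.

+3.406 V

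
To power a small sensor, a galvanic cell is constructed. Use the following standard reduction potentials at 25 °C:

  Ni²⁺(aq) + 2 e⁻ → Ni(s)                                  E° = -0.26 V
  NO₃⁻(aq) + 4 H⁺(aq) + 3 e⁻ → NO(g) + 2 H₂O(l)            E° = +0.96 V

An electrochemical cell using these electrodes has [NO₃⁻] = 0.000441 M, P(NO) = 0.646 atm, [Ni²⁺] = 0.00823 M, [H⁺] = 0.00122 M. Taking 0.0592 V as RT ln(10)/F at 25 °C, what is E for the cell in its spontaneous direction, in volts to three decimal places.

NO₃⁻/NO is the cathode (higher E°), Ni²⁺/Ni the anode: E°cell = +0.96 − (-0.26) = +1.22 V, n = 6.
Overall: 2 NO₃⁻(aq) + 8 H⁺(aq) + 3 Ni(s) → 2 NO(g) + 4 H₂O(l) + 3 Ni²⁺(aq)
Q = P(NO)^2·[Ni²⁺]^3 / ([NO₃⁻]^2·[H⁺]^8); log Q = 23.387.
E = E° − (0.0592/n) log Q = +1.22 − (0.0592/6)(23.387) = +0.989 V.

+0.989 V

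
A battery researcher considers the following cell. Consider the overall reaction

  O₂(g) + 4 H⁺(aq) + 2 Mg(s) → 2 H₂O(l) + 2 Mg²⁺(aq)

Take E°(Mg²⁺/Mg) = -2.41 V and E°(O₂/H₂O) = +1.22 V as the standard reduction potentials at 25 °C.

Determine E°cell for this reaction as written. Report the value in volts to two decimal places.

+3.63 V

The O₂/H₂O couple has the higher reduction potential, so it is the cathode; Mg²⁺/Mg is oxidised at the anode.
E°cell = E°(cathode) − E°(anode) = (+1.22) − (-2.41) = +3.63 V.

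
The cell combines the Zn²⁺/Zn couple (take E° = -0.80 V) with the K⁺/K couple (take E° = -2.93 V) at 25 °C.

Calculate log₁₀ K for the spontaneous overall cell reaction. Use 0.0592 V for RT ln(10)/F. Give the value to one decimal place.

Cathode: Zn²⁺/Zn; anode: K⁺/K. E°cell = +2.13 V, n = 2.
log K = nE°cell / 0.0592 = (2)(+2.13) / 0.0592 = 72.0.

72.0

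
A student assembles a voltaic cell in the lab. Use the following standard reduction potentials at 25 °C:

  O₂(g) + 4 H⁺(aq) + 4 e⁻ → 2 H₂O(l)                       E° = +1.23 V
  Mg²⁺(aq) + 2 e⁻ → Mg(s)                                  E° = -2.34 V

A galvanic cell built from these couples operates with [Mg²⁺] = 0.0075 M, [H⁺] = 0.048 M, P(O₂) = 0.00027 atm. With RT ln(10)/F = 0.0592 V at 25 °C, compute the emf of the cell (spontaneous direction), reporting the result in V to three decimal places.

O₂/H₂O is the cathode (higher E°), Mg²⁺/Mg the anode: E°cell = +1.23 − (-2.34) = +3.57 V, n = 4.
Overall: O₂(g) + 4 H⁺(aq) + 2 Mg(s) → 2 H₂O(l) + 2 Mg²⁺(aq)
Q = [Mg²⁺]^2 / (P(O₂)·[H⁺]^4); log Q = 4.594.
E = E° − (0.0592/n) log Q = +3.57 − (0.0592/4)(4.594) = +3.502 V.

+3.502 V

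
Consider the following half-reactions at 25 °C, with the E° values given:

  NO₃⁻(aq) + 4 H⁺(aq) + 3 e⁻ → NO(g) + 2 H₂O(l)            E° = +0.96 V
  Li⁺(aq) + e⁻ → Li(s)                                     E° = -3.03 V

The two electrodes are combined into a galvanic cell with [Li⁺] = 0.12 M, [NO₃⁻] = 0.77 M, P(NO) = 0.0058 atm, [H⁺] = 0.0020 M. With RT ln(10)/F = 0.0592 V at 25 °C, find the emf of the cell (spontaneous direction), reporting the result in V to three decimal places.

+3.873 V

NO₃⁻/NO is the cathode (higher E°), Li⁺/Li the anode: E°cell = +0.96 − (-3.03) = +3.99 V, n = 3.
Overall: NO₃⁻(aq) + 4 H⁺(aq) + 3 Li(s) → NO(g) + 2 H₂O(l) + 3 Li⁺(aq)
Q = P(NO)·[Li⁺]^3 / ([NO₃⁻]·[H⁺]^4); log Q = 5.910.
E = E° − (0.0592/n) log Q = +3.99 − (0.0592/3)(5.910) = +3.873 V.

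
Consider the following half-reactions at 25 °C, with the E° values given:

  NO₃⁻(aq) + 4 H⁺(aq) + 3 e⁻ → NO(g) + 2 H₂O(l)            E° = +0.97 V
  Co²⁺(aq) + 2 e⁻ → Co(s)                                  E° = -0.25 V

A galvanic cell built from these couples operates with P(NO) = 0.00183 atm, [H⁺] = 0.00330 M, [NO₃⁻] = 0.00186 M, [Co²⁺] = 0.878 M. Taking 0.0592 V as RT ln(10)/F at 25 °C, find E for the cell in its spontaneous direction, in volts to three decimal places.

+1.026 V

NO₃⁻/NO is the cathode (higher E°), Co²⁺/Co the anode: E°cell = +0.97 − (-0.25) = +1.22 V, n = 6.
Overall: 2 NO₃⁻(aq) + 8 H⁺(aq) + 3 Co(s) → 2 NO(g) + 4 H₂O(l) + 3 Co²⁺(aq)
Q = P(NO)^2·[Co²⁺]^3 / ([NO₃⁻]^2·[H⁺]^8); log Q = 19.668.
E = E° − (0.0592/n) log Q = +1.22 − (0.0592/6)(19.668) = +1.026 V.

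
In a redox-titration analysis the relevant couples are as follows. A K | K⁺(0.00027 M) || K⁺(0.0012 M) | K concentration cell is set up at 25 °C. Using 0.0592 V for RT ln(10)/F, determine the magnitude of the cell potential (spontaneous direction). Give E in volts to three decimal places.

For a concentration cell E°cell = 0. The 0.0012 M side is the cathode (reduction is favoured where [K⁺] is higher).
With n = 1, E = −(0.0592/1) log([K⁺]ₐₙ/[K⁺]꜀ₐₜ) = −(0.0592/1) log(0.00027/0.0012) = −(0.0592/1)(-0.648) = +0.038 V.

+0.038 V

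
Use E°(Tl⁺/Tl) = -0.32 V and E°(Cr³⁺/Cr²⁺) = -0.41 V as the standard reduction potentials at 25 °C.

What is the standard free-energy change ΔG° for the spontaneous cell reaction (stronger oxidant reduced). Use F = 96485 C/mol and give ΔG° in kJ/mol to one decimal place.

-8.7 kJ/mol

Tl⁺/Tl (E° = -0.32 V) is the cathode; Cr³⁺/Cr²⁺ (E° = -0.41 V) is the anode, so E°cell = +0.09 V.
Balancing electrons gives n = 1 (lcm of 1 and 1).
ΔG° = −nFE° = −(1)(96485)(+0.09) = -8,684 J = -8.7 kJ/mol.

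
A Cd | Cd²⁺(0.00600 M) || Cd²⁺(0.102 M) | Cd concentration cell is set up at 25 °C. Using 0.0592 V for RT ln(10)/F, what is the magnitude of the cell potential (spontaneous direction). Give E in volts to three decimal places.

For a concentration cell E°cell = 0. The 0.102 M side is the cathode (reduction is favoured where [Cd²⁺] is higher).
With n = 2, E = −(0.0592/2) log([Cd²⁺]ₐₙ/[Cd²⁺]꜀ₐₜ) = −(0.0592/2) log(0.006/0.102) = −(0.0592/2)(-1.230) = +0.036 V.

+0.036 V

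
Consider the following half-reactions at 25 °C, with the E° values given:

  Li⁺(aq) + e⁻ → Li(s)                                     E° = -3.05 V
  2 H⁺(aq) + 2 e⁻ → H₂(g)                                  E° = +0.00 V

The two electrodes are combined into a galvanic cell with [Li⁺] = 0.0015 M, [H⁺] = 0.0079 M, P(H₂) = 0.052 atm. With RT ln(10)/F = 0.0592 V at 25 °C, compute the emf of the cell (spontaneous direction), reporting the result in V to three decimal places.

H⁺/H₂ is the cathode (higher E°), Li⁺/Li the anode: E°cell = +0.00 − (-3.05) = +3.05 V, n = 2.
Overall: 2 H⁺(aq) + 2 Li(s) → H₂(g) + 2 Li⁺(aq)
Q = P(H₂)·[Li⁺]^2 / ([H⁺]^2); log Q = -2.727.
E = E° − (0.0592/n) log Q = +3.05 − (0.0592/2)(-2.727) = +3.131 V.

+3.131 V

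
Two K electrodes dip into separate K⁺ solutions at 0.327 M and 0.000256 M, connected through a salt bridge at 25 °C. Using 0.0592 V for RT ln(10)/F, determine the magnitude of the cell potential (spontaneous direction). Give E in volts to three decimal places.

For a concentration cell E°cell = 0. The 0.327 M side is the cathode (reduction is favoured where [K⁺] is higher).
With n = 1, E = −(0.0592/1) log([K⁺]ₐₙ/[K⁺]꜀ₐₜ) = −(0.0592/1) log(0.000256/0.327) = −(0.0592/1)(-3.106) = +0.184 V.

+0.184 V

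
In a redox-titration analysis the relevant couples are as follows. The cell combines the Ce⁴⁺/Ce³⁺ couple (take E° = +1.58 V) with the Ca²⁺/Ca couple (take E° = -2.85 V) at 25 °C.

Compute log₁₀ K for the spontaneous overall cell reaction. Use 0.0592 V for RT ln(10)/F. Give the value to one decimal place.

Cathode: Ce⁴⁺/Ce³⁺; anode: Ca²⁺/Ca. E°cell = +4.43 V, n = 2.
log K = nE°cell / 0.0592 = (2)(+4.43) / 0.0592 = 149.7.

149.7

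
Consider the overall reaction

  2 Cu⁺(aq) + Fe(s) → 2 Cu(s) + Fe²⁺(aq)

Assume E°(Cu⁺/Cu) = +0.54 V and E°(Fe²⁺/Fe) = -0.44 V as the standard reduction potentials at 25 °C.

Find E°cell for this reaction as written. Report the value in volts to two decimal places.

The Cu⁺/Cu couple has the higher reduction potential, so it is the cathode; Fe²⁺/Fe is oxidised at the anode.
E°cell = E°(cathode) − E°(anode) = (+0.54) − (-0.44) = +0.98 V.

+0.98 V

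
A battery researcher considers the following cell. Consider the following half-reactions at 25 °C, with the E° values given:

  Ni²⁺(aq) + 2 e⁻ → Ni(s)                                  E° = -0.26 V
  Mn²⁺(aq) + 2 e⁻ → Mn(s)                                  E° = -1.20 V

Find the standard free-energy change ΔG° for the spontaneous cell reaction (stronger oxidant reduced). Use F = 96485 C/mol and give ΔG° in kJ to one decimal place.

-181.4 kJ

Ni²⁺/Ni (E° = -0.26 V) is the cathode; Mn²⁺/Mn (E° = -1.20 V) is the anode, so E°cell = +0.94 V.
Balancing electrons gives n = 2 (lcm of 2 and 2).
ΔG° = −nFE° = −(2)(96485)(+0.94) = -181,392 J = -181.4 kJ.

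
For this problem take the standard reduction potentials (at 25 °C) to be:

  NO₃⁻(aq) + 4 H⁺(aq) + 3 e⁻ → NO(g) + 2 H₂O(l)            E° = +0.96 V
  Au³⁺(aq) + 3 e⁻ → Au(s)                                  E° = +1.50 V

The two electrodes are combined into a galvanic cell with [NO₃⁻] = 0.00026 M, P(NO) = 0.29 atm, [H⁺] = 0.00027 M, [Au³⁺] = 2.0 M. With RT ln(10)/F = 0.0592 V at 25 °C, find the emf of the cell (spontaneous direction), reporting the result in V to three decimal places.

Au³⁺/Au is the cathode (higher E°), NO₃⁻/NO the anode: E°cell = +1.50 − (+0.96) = +0.54 V, n = 3.
Overall: Au³⁺(aq) + NO(g) + 2 H₂O(l) → Au(s) + NO₃⁻(aq) + 4 H⁺(aq)
Q = [NO₃⁻]·[H⁺]^4 / ([Au³⁺]·P(NO)); log Q = -17.623.
E = E° − (0.0592/n) log Q = +0.54 − (0.0592/3)(-17.623) = +0.888 V.

+0.888 V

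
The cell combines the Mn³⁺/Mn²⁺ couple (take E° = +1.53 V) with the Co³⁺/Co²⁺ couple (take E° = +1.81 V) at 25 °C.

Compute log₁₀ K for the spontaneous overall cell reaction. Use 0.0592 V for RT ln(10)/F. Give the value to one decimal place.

Cathode: Co³⁺/Co²⁺; anode: Mn³⁺/Mn²⁺. E°cell = +0.28 V, n = 1.
log K = nE°cell / 0.0592 = (1)(+0.28) / 0.0592 = 4.7.

4.7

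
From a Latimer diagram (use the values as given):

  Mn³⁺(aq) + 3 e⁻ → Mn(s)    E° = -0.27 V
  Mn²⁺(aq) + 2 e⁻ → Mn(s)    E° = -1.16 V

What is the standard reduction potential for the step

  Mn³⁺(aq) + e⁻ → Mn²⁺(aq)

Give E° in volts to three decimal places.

+1.510 V

Sequential free energies add, so n₃E°₃ = n₁E°₁ + n₂E°₂.
With n₃ = 3, and the known step contributing 2×(-1.16) V, the unknown satisfies 1·E° = 3×(-0.27) − 2×(-1.16) = +1.510.
E° = +1.510 / 1 = +1.510 V.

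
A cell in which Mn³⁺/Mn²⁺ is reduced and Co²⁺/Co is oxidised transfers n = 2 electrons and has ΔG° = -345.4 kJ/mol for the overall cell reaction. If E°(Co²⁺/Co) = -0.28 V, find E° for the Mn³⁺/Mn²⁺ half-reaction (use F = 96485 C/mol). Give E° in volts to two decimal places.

+1.51 V

E°cell = −ΔG°/(nF) = −(-345.4×10³)/((2)(96485)) = +1.790 V.
Since Mn³⁺/Mn²⁺ is the cathode and Co²⁺/Co the anode, E°cell = E°(Mn³⁺/Mn²⁺) − E°(Co²⁺/Co).
So E°(Mn³⁺/Mn²⁺) = E°cell + E°(Co²⁺/Co) = +1.790 + (-0.28) = +1.51 V.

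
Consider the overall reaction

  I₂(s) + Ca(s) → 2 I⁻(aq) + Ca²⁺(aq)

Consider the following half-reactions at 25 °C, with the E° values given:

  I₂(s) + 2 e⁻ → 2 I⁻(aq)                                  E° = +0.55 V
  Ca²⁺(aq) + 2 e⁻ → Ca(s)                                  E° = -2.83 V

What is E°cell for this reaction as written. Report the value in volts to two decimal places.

+3.38 V

The I₂/I⁻ couple has the higher reduction potential, so it is the cathode; Ca²⁺/Ca is oxidised at the anode.
E°cell = E°(cathode) − E°(anode) = (+0.55) − (-2.83) = +3.38 V.
Since E°cell > 0, the reaction is spontaneous under standard conditions.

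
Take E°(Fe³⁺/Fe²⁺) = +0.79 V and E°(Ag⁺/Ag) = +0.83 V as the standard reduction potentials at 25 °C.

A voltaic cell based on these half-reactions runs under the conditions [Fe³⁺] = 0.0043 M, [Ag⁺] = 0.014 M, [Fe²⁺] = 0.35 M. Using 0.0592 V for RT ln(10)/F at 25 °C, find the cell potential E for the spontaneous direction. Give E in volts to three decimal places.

Ag⁺/Ag is the cathode (higher E°), Fe³⁺/Fe²⁺ the anode: E°cell = +0.83 − (+0.79) = +0.04 V, n = 1.
Overall: Ag⁺(aq) + Fe²⁺(aq) → Ag(s) + Fe³⁺(aq)
Q = [Fe³⁺] / ([Ag⁺]·[Fe²⁺]); log Q = -0.057.
E = E° − (0.0592/n) log Q = +0.04 − (0.0592/1)(-0.057) = +0.043 V.

+0.043 V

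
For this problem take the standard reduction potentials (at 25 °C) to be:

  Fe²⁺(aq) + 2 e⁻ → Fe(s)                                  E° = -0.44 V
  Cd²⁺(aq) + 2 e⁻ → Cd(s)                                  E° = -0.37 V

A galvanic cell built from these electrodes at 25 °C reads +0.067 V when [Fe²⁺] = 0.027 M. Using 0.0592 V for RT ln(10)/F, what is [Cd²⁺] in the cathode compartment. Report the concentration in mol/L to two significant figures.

0.021 M

Cd²⁺/Cd is the cathode, Fe²⁺/Fe the anode: E°cell = +0.07 V, n = 2.
Overall reaction: Cd²⁺(aq) + Fe(s) → Cd(s) + Fe²⁺(aq); Q = [Fe²⁺]^1/[Cd²⁺]^1.
From E = E° − (0.0592/n) log Q: log Q = (E° − E)·n/0.0592 = (+0.07 − (+0.067))·2/0.0592 = 0.1014.
So 1·log[Cd²⁺] = 1·log(0.027) − log Q = -1.5686 − (0.1014) = -1.6700; [Cd²⁺] = 10^(-1.6700) ≈ 0.021 M.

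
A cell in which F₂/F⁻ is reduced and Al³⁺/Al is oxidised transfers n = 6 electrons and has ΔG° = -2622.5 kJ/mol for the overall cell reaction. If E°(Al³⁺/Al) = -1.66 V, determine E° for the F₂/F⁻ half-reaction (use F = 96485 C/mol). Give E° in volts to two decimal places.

+2.87 V

E°cell = −ΔG°/(nF) = −(-2622.5×10³)/((6)(96485)) = +4.530 V.
Since F₂/F⁻ is the cathode and Al³⁺/Al the anode, E°cell = E°(F₂/F⁻) − E°(Al³⁺/Al).
So E°(F₂/F⁻) = E°cell + E°(Al³⁺/Al) = +4.530 + (-1.66) = +2.87 V.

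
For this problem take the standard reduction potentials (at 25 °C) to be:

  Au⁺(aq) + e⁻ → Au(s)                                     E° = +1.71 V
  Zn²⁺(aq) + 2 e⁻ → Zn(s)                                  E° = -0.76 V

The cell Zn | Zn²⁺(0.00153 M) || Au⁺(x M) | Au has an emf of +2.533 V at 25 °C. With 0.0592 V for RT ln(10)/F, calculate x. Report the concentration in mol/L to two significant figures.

0.45 M

Au⁺/Au is the cathode, Zn²⁺/Zn the anode: E°cell = +2.47 V, n = 2.
Overall reaction: 2 Au⁺(aq) + Zn(s) → 2 Au(s) + Zn²⁺(aq); Q = [Zn²⁺]^1/[Au⁺]^2.
From E = E° − (0.0592/n) log Q: log Q = (E° − E)·n/0.0592 = (+2.47 − (+2.533))·2/0.0592 = -2.1284.
So 2·log[Au⁺] = 1·log(0.00153) − log Q = -2.8153 − (-2.1284) = -0.6869; log[Au⁺] = -0.6869 / 2 = -0.3434; [Au⁺] = 10^(-0.3434) ≈ 0.45 M.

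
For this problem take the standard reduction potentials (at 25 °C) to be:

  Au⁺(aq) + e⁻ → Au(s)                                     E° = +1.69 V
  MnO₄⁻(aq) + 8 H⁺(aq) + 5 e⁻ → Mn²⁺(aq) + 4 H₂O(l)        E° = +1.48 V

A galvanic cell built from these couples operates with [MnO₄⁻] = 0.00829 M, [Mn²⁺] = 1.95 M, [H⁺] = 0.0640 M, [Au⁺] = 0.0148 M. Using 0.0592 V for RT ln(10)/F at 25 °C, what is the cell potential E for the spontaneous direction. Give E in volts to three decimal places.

+0.243 V

Au⁺/Au is the cathode (higher E°), MnO₄⁻/Mn²⁺ the anode: E°cell = +1.69 − (+1.48) = +0.21 V, n = 5.
Overall: 5 Au⁺(aq) + Mn²⁺(aq) + 4 H₂O(l) → 5 Au(s) + MnO₄⁻(aq) + 8 H⁺(aq)
Q = [MnO₄⁻]·[H⁺]^8 / ([Au⁺]^5·[Mn²⁺]); log Q = -2.773.
E = E° − (0.0592/n) log Q = +0.21 − (0.0592/5)(-2.773) = +0.243 V.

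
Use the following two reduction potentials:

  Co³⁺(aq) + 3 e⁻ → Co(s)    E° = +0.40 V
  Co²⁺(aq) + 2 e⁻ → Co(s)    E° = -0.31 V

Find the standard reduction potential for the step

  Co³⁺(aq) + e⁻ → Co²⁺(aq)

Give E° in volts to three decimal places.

+1.820 V

Sequential free energies add, so n₃E°₃ = n₁E°₁ + n₂E°₂.
With n₃ = 3, and the known step contributing 2×(-0.31) V, the unknown satisfies 1·E° = 3×(+0.40) − 2×(-0.31) = +1.820.
E° = +1.820 / 1 = +1.820 V.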